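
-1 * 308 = -308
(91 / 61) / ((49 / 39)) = 507 / 427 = 1.19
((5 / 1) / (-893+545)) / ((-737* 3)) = 0.00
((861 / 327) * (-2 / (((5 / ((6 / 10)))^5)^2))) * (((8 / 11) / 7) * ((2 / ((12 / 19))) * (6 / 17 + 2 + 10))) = -0.00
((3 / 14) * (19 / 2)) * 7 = 57 / 4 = 14.25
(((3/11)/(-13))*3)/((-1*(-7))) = -9/1001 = -0.01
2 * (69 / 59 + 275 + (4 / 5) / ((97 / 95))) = 3170004 / 5723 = 553.91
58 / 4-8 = 13 / 2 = 6.50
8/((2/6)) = 24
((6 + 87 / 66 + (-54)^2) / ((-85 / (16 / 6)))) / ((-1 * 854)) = 128626 / 1197735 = 0.11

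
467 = 467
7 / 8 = 0.88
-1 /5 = -0.20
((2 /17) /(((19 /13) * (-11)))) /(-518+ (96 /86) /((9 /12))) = 0.00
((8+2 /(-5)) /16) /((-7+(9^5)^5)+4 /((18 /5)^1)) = 171 /258443275569066931957287520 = 0.00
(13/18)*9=13/2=6.50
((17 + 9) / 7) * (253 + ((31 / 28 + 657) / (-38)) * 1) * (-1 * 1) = -3259945 / 3724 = -875.39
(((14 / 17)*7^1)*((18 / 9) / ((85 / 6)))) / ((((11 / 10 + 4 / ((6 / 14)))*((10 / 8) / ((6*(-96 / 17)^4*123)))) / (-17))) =-1769130449436672 / 2222076205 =-796161.02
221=221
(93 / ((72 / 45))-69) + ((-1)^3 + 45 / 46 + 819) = 148691 / 184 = 808.10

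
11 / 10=1.10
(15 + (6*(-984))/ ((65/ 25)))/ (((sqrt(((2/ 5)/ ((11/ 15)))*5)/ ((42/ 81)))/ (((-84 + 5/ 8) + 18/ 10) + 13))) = 577507*sqrt(330)/ 216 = 48569.15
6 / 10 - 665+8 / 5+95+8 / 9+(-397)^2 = 7066894 / 45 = 157042.09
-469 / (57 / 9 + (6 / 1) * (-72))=1407 / 1277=1.10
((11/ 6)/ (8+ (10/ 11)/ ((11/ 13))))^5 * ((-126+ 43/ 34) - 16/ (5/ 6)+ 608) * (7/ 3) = 768943665777863620429/ 2109681399655230658560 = 0.36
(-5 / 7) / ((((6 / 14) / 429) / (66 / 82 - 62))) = 1793935 / 41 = 43754.51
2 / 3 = 0.67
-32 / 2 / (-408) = 2 / 51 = 0.04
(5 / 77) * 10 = 50 / 77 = 0.65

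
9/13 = 0.69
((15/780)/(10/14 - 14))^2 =49/23386896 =0.00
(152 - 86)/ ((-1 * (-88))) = 3/ 4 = 0.75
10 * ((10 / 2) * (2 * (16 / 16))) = 100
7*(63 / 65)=441 / 65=6.78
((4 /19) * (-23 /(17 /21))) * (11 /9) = -7084 /969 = -7.31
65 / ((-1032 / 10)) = -325 / 516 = -0.63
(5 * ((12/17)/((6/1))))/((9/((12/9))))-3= -1337/459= -2.91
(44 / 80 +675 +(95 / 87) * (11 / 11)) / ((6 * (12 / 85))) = 20015069 / 25056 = 798.81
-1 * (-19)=19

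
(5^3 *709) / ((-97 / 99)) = -8773875 / 97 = -90452.32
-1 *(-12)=12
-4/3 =-1.33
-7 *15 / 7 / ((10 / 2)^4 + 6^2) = -15 / 661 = -0.02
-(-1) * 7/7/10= 1/10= 0.10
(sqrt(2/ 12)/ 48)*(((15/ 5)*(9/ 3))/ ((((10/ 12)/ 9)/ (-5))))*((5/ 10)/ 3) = -9*sqrt(6)/ 32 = -0.69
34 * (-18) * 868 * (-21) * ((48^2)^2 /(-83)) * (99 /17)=-344859079606272 /83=-4154928669955.08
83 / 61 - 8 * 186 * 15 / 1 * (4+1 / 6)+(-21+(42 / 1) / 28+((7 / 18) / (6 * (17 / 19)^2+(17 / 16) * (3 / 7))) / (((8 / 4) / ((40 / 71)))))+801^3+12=8516903089135307873 / 16575352002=513829394.88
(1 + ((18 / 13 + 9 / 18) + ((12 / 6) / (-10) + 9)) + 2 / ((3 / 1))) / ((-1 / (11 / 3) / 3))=-52987 / 390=-135.86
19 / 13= 1.46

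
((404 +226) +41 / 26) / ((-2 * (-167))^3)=16421 / 968752304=0.00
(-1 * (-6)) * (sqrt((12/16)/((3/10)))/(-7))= -3 * sqrt(10)/7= -1.36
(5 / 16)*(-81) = -405 / 16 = -25.31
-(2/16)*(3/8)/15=-1/320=-0.00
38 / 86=19 / 43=0.44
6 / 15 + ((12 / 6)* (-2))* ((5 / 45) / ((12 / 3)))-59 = -58.71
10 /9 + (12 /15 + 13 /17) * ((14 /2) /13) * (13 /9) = 1781 /765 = 2.33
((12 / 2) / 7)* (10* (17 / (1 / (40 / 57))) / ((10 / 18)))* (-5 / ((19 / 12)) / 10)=-58.12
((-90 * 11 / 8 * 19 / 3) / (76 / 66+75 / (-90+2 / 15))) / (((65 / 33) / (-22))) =27619.53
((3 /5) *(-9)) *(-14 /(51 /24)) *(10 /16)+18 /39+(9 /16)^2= 1301997 /56576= 23.01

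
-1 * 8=-8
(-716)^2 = 512656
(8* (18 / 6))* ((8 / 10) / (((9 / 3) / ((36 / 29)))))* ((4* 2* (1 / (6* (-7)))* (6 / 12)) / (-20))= 0.04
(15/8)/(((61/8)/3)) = 0.74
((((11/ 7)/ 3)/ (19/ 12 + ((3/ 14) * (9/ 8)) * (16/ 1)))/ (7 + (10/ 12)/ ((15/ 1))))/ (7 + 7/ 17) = 748/ 406273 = 0.00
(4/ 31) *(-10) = -40/ 31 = -1.29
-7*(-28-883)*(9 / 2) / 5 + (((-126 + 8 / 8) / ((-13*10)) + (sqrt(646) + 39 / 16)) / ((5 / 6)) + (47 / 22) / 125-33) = 6*sqrt(646) / 5 + 816586619 / 143000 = 5740.90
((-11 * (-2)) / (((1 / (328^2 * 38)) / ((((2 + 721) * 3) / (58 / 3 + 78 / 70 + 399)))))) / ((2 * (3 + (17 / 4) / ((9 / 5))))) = 9702680359680 / 223687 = 43376147.74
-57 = -57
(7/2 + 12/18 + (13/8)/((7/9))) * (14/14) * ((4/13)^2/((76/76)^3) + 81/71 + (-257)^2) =104119518947/251979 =413207.13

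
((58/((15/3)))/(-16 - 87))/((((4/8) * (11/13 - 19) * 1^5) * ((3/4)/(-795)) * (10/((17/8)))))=-339677/121540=-2.79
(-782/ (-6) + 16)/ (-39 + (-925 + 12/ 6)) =-439/ 2886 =-0.15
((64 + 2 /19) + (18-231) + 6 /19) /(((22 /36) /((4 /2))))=-101628 /209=-486.26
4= 4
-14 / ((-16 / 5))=35 / 8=4.38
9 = 9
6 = 6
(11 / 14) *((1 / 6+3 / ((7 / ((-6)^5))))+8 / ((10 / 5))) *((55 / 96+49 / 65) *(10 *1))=-12730808717 / 366912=-34697.17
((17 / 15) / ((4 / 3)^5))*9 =12393 / 5120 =2.42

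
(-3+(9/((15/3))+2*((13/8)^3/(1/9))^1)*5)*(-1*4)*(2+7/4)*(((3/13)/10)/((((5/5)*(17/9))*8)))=-8132481/905216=-8.98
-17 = -17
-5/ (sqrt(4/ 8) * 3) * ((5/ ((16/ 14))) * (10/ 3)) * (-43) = 37625 * sqrt(2)/ 36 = 1478.05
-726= -726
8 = 8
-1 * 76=-76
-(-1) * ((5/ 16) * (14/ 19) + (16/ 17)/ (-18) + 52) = 1213451/ 23256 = 52.18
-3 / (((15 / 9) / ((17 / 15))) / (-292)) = 14892 / 25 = 595.68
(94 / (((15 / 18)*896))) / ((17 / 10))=141 / 1904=0.07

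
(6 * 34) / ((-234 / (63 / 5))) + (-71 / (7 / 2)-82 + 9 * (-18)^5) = -17006225.27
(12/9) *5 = 20/3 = 6.67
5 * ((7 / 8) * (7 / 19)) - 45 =-6595 / 152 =-43.39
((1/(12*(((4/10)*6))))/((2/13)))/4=65/1152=0.06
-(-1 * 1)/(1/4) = 4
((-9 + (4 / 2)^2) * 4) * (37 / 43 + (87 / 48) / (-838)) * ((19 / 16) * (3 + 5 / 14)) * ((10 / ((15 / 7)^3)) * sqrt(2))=-21653107693 * sqrt(2) / 311333760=-98.36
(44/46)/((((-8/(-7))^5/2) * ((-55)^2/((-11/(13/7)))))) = -117649/61235200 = -0.00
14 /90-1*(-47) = 2122 /45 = 47.16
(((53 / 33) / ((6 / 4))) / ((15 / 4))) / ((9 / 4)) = 1696 / 13365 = 0.13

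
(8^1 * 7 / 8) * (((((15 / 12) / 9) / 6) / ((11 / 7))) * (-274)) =-33565 / 1188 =-28.25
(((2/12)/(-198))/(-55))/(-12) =-1/784080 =-0.00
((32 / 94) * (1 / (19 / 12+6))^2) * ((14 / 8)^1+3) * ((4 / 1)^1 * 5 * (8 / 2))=2.25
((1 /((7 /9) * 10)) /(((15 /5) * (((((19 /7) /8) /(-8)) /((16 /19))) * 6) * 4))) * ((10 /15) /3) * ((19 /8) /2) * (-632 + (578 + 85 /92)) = 514 /1035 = 0.50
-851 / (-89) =851 / 89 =9.56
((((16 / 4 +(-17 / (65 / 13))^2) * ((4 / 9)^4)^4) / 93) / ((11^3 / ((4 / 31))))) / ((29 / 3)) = 6682969112576 / 1718381548624550363484975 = 0.00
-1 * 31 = -31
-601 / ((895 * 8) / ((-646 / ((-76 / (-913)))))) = 9328121 / 14320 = 651.41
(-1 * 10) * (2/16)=-5/4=-1.25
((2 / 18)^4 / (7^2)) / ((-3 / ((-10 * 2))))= 20 / 964467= 0.00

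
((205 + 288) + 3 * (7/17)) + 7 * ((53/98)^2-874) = -131120935/23324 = -5621.72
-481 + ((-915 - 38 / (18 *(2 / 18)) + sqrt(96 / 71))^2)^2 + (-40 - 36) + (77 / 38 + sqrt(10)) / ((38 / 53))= -925592087168 *sqrt(426) / 5041 + 53 *sqrt(10) / 38 + 5539562084522507085 / 7279204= 757222341992.67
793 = 793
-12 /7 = -1.71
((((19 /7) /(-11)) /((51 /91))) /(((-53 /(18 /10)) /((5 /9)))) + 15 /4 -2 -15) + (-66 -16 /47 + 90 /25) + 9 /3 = -2039778683 /27949020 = -72.98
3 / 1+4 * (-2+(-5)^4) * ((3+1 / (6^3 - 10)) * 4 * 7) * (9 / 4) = 48590571 / 103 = 471753.12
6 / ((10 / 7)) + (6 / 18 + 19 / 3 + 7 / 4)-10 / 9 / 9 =20239 / 1620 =12.49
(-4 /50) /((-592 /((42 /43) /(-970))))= -21 /154327000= -0.00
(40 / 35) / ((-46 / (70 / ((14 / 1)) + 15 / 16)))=-95 / 644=-0.15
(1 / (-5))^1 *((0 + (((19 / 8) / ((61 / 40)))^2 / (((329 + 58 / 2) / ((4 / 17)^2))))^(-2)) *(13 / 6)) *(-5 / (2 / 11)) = 5298551074257097943 / 62554080000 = 84703524.92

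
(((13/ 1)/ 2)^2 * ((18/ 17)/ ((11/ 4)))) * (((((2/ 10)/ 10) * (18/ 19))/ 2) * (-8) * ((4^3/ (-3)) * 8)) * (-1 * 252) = -4709892096/ 88825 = -53024.40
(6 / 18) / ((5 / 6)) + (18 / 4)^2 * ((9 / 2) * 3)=273.78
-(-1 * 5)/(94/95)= 475/94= 5.05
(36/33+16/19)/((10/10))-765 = -159481/209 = -763.07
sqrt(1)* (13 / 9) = 13 / 9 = 1.44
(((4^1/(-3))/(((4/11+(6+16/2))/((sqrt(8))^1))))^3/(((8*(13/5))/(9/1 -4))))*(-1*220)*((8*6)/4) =11.49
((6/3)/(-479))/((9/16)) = -32/4311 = -0.01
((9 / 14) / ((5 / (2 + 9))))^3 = 970299 / 343000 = 2.83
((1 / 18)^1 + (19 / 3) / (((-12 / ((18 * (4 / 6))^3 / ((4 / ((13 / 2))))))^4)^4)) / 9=9212098434352382260789619562305947828225 / 162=56864805150323347288824810000000000000.00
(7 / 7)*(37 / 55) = 37 / 55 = 0.67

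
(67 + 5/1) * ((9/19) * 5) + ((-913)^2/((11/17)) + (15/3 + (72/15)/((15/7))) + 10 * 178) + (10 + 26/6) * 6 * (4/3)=1838699492/1425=1290315.43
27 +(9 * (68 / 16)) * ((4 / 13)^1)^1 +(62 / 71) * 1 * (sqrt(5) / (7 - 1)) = 31 * sqrt(5) / 213 +504 / 13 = 39.09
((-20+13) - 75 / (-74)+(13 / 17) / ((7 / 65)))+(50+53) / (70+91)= 355273 / 202538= 1.75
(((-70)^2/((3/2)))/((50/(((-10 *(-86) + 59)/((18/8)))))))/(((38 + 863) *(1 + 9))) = 360248/121635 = 2.96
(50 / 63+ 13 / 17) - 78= -81869 / 1071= -76.44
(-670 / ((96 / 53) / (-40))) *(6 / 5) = 17755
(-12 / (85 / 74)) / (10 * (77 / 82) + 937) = -6068 / 549695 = -0.01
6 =6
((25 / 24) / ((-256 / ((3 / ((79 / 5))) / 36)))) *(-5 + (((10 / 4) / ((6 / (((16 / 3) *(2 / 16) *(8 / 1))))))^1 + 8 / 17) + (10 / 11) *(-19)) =4119125 / 9802653696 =0.00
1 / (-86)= -1 / 86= -0.01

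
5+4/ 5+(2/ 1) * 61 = 127.80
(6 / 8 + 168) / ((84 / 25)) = 5625 / 112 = 50.22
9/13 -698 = -9065/13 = -697.31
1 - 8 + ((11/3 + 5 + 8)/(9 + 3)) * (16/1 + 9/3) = 349/18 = 19.39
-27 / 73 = -0.37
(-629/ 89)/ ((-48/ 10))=3145/ 2136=1.47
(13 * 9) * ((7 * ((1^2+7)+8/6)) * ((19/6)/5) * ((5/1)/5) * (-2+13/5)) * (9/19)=1375.92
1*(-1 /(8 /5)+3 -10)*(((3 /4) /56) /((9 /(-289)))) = 17629 /5376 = 3.28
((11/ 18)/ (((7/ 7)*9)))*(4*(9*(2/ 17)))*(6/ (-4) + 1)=-22/ 153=-0.14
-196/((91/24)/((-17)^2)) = -194208/13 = -14939.08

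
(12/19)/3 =4/19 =0.21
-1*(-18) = 18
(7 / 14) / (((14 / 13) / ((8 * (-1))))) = -26 / 7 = -3.71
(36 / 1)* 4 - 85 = 59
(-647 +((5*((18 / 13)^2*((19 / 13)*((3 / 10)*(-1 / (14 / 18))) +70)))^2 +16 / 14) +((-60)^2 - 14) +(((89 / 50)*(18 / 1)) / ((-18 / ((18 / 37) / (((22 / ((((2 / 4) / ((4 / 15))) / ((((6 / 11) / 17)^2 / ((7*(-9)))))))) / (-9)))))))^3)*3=-79091896655435199745405266298499493 / 392564750993752064000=-201474779524191.16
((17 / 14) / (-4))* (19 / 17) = -19 / 56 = -0.34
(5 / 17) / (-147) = -5 / 2499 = -0.00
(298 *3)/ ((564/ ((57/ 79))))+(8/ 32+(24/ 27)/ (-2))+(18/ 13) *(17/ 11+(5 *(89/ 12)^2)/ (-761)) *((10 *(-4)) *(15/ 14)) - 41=-11232368598455/ 101823069348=-110.31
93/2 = 46.50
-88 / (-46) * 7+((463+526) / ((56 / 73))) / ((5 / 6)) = 5024713 / 3220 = 1560.47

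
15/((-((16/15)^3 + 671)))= -50625/2268721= -0.02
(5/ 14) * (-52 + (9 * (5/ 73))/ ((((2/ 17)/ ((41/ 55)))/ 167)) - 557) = 347685/ 22484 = 15.46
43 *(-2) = -86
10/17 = 0.59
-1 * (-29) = 29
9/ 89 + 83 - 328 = -21796/ 89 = -244.90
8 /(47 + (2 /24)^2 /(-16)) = 18432 /108287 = 0.17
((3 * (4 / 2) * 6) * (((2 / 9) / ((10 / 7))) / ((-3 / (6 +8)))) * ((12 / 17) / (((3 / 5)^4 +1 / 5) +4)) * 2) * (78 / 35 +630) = -41305600 / 7667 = -5387.45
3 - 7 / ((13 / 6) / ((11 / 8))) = -75 / 52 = -1.44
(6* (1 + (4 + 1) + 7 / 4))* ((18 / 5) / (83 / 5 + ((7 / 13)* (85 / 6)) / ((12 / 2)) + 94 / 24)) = 97929 / 12746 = 7.68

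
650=650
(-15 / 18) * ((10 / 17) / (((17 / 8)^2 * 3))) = -1600 / 44217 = -0.04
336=336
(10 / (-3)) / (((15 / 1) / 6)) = -1.33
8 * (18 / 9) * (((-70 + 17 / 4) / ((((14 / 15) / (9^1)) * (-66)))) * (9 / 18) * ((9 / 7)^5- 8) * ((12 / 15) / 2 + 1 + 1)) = -1070930214 / 1294139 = -827.52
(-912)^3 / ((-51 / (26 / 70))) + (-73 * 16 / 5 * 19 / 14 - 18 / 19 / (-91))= 811855324562 / 146965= 5524140.61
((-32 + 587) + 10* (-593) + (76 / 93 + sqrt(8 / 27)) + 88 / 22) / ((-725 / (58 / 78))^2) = -499427 / 88408125 + 2* sqrt(6) / 8555625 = -0.01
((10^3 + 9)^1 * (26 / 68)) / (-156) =-1009 / 408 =-2.47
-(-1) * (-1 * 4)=-4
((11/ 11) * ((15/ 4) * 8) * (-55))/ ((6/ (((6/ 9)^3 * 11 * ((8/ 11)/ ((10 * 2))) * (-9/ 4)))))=220/ 3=73.33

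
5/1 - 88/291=1367/291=4.70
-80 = -80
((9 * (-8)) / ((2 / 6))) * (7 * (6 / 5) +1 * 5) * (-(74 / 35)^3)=5864401728 / 214375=27355.81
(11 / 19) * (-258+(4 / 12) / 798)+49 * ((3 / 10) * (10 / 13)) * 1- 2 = -82820287 / 591318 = -140.06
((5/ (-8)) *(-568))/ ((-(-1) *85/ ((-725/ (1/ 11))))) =-566225/ 17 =-33307.35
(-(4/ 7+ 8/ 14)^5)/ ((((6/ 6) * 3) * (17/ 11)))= -360448/ 857157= -0.42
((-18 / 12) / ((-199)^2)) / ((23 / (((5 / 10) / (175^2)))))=-3 / 111575817500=-0.00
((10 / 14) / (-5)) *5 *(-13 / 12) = 0.77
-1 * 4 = -4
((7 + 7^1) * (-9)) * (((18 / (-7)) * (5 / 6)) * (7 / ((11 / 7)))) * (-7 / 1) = -92610 / 11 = -8419.09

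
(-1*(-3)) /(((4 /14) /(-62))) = -651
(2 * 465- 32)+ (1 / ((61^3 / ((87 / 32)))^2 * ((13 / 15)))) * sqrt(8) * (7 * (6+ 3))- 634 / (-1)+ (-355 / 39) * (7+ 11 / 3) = 7152705 * sqrt(2) / 342919611746816+ 167884 / 117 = 1434.91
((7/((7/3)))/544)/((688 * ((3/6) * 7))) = 3/1309952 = 0.00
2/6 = 1/3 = 0.33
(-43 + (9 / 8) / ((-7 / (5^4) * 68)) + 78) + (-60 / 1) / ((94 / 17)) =4057705 / 178976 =22.67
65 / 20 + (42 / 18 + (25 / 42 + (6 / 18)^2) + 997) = 252829 / 252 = 1003.29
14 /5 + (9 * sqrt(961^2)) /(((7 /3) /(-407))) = -52802047 /35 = -1508629.91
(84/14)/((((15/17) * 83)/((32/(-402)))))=-544/83415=-0.01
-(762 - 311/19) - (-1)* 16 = -13863/19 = -729.63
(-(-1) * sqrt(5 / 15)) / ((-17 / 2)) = -2 * sqrt(3) / 51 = -0.07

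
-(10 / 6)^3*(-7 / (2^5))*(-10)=-4375 / 432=-10.13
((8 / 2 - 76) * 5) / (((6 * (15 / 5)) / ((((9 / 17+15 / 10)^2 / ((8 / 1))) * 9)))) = -214245 / 2312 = -92.67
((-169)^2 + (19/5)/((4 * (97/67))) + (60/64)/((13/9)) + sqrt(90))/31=921.67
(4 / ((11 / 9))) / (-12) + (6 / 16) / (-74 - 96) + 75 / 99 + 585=26276461 / 44880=585.48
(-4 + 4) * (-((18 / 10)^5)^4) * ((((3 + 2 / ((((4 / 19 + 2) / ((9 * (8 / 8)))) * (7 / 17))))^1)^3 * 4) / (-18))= 0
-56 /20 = -14 /5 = -2.80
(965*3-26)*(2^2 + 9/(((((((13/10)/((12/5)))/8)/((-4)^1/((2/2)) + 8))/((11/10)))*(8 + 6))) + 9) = 71504087/455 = 157151.84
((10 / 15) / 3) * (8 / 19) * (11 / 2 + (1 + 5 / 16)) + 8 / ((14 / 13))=9655 / 1197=8.07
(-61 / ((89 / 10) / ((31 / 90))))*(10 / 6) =-9455 / 2403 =-3.93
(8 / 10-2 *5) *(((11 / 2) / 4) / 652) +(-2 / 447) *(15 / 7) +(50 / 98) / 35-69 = -69.01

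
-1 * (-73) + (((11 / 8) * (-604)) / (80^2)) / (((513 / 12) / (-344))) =5064623 / 68400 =74.04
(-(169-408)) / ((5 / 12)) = 2868 / 5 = 573.60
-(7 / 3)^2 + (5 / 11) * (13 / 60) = -2117 / 396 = -5.35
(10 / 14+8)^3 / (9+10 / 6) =680943 / 10976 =62.04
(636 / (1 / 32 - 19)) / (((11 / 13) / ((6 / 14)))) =-793728 / 46739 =-16.98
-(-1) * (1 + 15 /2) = 17 /2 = 8.50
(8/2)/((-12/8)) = -8/3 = -2.67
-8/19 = -0.42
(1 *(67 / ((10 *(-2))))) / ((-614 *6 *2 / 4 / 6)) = 67 / 6140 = 0.01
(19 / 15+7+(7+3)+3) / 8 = 319 / 120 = 2.66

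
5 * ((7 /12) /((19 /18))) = 105 /38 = 2.76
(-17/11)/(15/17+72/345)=-33235/23463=-1.42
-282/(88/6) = -423/22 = -19.23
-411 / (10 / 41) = -16851 / 10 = -1685.10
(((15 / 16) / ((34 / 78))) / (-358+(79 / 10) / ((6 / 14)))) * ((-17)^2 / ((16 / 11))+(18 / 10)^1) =-1.27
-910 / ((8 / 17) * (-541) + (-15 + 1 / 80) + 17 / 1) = 1237600 / 343503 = 3.60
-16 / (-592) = 1 / 37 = 0.03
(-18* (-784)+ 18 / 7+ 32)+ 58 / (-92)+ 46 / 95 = 432739147 / 30590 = 14146.43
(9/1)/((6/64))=96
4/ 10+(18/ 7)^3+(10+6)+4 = 64146/ 1715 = 37.40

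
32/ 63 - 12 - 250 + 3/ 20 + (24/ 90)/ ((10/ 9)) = -1644943/ 6300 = -261.10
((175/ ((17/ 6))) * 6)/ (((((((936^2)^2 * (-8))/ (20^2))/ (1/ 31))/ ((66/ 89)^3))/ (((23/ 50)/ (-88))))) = 487025/ 293371394474456064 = 0.00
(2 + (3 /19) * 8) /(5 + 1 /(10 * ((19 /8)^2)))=5890 /9057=0.65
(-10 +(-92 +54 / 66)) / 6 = -371 / 22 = -16.86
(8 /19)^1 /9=0.05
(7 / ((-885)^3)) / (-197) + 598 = 81657714849757 / 136551362625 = 598.00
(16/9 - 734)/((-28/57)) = 62605/42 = 1490.60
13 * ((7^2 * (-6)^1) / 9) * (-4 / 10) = 2548 / 15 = 169.87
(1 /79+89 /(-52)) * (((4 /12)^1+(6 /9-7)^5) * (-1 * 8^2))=-3499773088 /3159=-1107873.72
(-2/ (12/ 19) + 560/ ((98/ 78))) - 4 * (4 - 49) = 26147/ 42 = 622.55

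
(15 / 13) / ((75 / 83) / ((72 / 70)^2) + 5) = 107568 / 545753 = 0.20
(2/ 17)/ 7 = 2/ 119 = 0.02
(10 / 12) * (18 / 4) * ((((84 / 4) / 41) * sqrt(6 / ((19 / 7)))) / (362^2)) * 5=1575 * sqrt(798) / 408333104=0.00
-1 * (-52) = 52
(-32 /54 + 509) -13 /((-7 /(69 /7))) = 696842 /1323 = 526.71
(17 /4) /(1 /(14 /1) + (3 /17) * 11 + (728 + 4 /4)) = 2023 /347962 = 0.01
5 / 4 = 1.25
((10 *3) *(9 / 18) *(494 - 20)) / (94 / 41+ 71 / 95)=9231150 / 3947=2338.78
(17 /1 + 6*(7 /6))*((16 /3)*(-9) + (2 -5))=-1224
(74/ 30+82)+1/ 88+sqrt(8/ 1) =2 * sqrt(2)+111511/ 1320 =87.31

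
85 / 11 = 7.73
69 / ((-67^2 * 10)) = -69 / 44890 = -0.00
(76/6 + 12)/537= 74/1611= 0.05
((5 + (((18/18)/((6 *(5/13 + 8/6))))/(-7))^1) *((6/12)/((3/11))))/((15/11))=188639/28140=6.70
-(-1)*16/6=8/3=2.67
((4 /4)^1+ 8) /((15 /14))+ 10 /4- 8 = 29 /10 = 2.90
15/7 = 2.14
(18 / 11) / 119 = 18 / 1309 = 0.01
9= 9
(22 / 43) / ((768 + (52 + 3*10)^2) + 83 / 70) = 1540 / 22554489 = 0.00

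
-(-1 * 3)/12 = 1/4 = 0.25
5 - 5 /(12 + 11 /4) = 275 /59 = 4.66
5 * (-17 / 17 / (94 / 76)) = -190 / 47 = -4.04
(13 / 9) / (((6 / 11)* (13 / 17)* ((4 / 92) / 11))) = 47311 / 54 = 876.13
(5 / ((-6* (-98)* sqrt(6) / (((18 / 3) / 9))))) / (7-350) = -5* sqrt(6) / 1815156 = -0.00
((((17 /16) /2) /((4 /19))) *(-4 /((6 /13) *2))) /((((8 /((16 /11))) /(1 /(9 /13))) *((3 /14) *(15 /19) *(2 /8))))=-7260071 /106920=-67.90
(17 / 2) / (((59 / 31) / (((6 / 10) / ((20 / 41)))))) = 64821 / 11800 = 5.49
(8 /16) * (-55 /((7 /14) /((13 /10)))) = -143 /2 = -71.50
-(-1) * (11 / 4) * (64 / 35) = 176 / 35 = 5.03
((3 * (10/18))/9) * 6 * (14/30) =14/27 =0.52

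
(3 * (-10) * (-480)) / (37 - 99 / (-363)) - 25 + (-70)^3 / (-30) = 1450745 / 123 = 11794.67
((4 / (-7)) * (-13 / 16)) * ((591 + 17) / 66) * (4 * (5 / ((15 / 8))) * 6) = 63232 / 231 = 273.73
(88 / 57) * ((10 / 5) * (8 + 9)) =2992 / 57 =52.49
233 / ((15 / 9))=699 / 5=139.80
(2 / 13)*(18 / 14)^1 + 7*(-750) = -5249.80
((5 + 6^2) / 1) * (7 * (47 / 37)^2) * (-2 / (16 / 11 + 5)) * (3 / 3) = -13947626 / 97199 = -143.50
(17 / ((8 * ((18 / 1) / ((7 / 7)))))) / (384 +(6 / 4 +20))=17 / 58392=0.00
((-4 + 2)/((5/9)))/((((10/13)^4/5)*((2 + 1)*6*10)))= -28561/100000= -0.29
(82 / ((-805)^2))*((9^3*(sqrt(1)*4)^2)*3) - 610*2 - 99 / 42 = -1578497287 / 1296050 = -1217.93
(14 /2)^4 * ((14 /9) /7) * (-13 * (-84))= 1747928 /3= 582642.67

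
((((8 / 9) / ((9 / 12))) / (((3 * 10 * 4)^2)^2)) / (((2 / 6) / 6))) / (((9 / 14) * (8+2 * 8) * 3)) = 7 / 3149280000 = 0.00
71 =71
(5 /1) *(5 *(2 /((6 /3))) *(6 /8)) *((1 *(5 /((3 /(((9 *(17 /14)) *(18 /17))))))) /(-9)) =-1125 /28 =-40.18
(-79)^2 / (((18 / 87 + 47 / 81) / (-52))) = -762325668 / 1849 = -412290.79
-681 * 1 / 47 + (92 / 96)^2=-367393 / 27072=-13.57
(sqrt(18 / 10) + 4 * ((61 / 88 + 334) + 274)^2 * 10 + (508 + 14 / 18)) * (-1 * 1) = -129118847597 / 8712- 3 * sqrt(5) / 5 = -14820805.70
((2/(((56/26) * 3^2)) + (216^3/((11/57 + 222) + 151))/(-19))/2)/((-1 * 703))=476136569/471057804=1.01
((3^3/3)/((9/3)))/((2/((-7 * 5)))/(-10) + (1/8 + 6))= 1400/2861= 0.49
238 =238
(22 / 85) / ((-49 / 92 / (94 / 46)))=-0.99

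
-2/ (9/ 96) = -64/ 3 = -21.33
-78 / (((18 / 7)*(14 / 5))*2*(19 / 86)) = -2795 / 114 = -24.52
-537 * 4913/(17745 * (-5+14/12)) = 5276562/136045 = 38.79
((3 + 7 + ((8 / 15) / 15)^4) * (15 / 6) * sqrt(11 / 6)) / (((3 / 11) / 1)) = 140959006903 * sqrt(66) / 9226406250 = 124.12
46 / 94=23 / 47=0.49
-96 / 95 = -1.01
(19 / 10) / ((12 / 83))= 13.14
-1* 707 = -707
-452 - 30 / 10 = -455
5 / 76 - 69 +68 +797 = 60501 / 76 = 796.07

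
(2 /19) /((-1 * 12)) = -1 /114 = -0.01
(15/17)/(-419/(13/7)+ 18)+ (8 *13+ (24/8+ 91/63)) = 44780053/412947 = 108.44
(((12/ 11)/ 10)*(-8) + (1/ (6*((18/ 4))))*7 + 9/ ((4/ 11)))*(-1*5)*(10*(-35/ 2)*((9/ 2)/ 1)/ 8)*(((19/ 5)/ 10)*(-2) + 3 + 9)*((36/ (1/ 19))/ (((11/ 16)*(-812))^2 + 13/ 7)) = 112522292043/ 383946541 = 293.07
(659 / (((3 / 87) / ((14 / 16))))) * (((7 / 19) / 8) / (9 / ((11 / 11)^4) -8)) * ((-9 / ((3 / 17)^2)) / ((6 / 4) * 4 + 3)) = -270630871 / 10944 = -24728.70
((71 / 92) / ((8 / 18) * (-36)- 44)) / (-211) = 71 / 1164720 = 0.00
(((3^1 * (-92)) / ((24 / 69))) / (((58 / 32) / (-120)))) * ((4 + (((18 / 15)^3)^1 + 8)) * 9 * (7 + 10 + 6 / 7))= 23529242880 / 203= 115907600.39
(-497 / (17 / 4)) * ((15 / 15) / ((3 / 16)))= -31808 / 51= -623.69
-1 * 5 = -5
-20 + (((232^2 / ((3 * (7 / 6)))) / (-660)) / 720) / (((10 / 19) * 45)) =-233903479 / 11694375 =-20.00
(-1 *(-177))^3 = 5545233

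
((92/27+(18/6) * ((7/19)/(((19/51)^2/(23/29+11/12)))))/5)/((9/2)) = 365694703/483353730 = 0.76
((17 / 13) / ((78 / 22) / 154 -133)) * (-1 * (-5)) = -143990 / 2928419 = -0.05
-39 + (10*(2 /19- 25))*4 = -19661 /19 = -1034.79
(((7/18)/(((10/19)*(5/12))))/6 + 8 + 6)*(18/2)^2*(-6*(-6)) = 1042146/25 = 41685.84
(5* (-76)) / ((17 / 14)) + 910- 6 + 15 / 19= 191167 / 323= 591.85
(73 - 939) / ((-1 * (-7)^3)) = -866 / 343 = -2.52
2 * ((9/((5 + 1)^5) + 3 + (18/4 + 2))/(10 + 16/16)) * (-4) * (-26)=106717/594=179.66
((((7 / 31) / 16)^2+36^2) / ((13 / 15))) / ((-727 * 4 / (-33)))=16.97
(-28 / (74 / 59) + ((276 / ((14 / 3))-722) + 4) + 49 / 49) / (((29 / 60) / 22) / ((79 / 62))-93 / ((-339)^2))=-117287700695220 / 2833602709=-41391.72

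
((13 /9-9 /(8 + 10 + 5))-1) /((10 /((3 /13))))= 11 /8970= 0.00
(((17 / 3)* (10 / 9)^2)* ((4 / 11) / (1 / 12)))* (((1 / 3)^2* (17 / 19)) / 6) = 231200 / 457083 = 0.51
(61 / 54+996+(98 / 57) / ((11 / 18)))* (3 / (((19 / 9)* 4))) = 355.24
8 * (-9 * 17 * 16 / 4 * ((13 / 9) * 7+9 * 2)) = -137632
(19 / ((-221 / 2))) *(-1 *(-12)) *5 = -2280 / 221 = -10.32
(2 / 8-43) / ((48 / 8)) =-57 / 8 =-7.12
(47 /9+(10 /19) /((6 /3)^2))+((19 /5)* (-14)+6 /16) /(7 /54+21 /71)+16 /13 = -8527055233 /72514260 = -117.59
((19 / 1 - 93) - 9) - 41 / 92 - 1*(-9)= -6849 / 92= -74.45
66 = 66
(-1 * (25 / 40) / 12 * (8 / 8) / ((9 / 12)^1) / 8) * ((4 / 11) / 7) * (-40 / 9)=25 / 12474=0.00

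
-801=-801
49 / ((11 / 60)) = 2940 / 11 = 267.27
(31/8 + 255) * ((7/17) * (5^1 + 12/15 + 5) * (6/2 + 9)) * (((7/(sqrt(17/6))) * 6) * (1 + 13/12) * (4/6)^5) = 8118320 * sqrt(102)/867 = 94568.64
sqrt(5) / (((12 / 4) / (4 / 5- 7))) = -31 * sqrt(5) / 15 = -4.62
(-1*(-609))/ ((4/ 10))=3045/ 2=1522.50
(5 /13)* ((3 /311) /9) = 5 /12129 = 0.00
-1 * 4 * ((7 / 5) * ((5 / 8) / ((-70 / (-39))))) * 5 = -39 / 4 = -9.75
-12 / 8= -3 / 2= -1.50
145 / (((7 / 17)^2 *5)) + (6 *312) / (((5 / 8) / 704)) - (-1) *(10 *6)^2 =517536001 / 245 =2112391.84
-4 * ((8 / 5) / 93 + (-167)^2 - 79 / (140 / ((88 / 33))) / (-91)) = -33043484956 / 296205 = -111556.13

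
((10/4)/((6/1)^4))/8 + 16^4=1358954501/20736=65536.00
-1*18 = -18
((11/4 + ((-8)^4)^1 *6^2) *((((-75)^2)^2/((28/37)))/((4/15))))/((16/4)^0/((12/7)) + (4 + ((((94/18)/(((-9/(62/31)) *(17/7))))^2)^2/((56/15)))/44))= 5461799569743880457441015625/1082821113402448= 5044046059077.82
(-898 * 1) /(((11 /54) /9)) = -436428 /11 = -39675.27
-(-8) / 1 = 8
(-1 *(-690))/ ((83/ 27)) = 18630/ 83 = 224.46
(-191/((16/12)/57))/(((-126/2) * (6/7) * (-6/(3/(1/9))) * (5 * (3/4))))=-3629/20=-181.45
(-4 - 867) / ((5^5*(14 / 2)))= -871 / 21875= -0.04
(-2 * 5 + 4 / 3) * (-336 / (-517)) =-2912 / 517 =-5.63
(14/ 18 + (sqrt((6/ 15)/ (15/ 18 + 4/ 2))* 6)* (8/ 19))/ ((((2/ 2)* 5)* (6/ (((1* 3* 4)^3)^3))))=668860416/ 5 + 82556485632* sqrt(255)/ 8075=297031693.80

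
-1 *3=-3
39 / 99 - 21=-680 / 33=-20.61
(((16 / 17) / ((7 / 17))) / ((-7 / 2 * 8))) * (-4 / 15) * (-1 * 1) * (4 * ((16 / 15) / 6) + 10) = -7712 / 33075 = -0.23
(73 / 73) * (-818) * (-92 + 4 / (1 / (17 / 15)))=1073216 / 15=71547.73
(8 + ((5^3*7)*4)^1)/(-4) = -877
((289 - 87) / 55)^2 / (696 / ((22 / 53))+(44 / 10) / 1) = 20402 / 2542705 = 0.01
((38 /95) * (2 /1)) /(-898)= -2 /2245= -0.00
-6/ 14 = -3/ 7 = -0.43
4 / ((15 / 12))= 16 / 5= 3.20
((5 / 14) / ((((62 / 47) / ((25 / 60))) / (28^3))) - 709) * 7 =1150541 / 93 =12371.41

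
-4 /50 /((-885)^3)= 2 /17328853125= 0.00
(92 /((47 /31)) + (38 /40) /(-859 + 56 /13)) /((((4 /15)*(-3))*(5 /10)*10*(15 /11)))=-2323786047 /208886800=-11.12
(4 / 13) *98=30.15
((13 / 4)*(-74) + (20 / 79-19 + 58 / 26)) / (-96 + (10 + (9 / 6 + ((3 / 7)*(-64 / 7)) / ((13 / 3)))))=3.01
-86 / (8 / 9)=-387 / 4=-96.75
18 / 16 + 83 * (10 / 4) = 1669 / 8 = 208.62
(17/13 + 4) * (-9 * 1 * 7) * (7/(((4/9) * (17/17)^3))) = -273861/52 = -5266.56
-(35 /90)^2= -49 /324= -0.15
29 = 29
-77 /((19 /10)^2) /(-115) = 1540 /8303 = 0.19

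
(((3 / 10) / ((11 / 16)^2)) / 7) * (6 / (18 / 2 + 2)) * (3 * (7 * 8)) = 55296 / 6655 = 8.31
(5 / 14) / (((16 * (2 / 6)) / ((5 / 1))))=75 / 224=0.33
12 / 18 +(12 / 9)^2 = 22 / 9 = 2.44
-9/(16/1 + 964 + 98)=-9/1078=-0.01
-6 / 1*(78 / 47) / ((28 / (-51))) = 5967 / 329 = 18.14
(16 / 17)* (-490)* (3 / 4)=-5880 / 17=-345.88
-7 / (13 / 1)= -7 / 13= -0.54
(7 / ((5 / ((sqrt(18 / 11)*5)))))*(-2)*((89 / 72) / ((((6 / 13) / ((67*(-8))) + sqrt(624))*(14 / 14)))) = -7562133488*sqrt(858) / 249950967255 - 542633*sqrt(22) / 83316989085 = -0.89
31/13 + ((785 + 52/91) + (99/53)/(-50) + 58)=203993291/241150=845.92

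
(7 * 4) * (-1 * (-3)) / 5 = 84 / 5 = 16.80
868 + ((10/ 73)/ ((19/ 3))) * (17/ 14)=8427667/ 9709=868.03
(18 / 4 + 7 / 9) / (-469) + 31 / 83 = 253817 / 700686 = 0.36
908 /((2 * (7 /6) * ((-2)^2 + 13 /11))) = 9988 /133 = 75.10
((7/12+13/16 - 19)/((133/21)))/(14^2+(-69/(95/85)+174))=-845/93712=-0.01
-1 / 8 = -0.12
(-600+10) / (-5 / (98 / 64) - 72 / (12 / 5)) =2891 / 163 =17.74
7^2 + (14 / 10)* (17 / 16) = 4039 / 80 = 50.49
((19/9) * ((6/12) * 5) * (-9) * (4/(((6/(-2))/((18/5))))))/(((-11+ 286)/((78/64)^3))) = 3381183/2252800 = 1.50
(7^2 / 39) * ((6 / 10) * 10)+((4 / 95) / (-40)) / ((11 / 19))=53887 / 7150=7.54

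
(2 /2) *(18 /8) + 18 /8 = 9 /2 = 4.50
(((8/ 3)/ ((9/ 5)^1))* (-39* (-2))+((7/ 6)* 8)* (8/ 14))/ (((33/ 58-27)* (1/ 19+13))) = -149872/ 427707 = -0.35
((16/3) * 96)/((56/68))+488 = 7768/7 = 1109.71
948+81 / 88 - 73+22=897.92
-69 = -69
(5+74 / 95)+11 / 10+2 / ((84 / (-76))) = 5.07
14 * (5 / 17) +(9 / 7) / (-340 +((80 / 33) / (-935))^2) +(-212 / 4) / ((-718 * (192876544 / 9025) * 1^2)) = 31349689905357744902593 / 7620488135244753362944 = 4.11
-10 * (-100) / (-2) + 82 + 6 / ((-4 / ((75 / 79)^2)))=-5234351 / 12482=-419.35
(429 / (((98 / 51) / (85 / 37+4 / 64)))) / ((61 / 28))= 30564963 / 126392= 241.83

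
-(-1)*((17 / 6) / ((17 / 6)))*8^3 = 512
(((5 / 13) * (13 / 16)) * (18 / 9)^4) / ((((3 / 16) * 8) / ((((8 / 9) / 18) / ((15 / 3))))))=8 / 243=0.03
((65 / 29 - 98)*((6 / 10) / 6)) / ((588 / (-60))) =0.98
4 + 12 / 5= 32 / 5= 6.40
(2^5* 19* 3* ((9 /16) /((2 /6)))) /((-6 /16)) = -8208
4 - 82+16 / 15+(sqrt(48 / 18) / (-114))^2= -3749336 / 48735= -76.93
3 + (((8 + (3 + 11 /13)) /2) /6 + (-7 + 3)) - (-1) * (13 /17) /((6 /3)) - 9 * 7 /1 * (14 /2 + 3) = -417445 /663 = -629.63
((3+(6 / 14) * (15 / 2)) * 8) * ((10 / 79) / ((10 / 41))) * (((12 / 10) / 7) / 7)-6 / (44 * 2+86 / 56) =191857776 / 339660895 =0.56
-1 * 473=-473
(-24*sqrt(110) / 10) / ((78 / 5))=-2*sqrt(110) / 13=-1.61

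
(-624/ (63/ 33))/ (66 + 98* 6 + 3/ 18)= -13728/ 27475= -0.50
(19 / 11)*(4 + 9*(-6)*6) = -552.73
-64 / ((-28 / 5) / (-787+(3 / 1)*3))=-62240 / 7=-8891.43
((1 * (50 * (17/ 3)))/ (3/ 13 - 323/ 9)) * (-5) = 82875/ 2086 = 39.73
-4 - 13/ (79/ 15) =-511/ 79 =-6.47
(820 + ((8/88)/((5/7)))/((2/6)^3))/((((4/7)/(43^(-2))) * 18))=317023/7322040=0.04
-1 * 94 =-94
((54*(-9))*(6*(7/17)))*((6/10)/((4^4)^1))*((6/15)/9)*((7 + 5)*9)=-45927/3400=-13.51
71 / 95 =0.75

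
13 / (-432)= -13 / 432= -0.03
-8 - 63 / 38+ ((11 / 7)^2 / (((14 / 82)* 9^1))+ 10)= 228649 / 117306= 1.95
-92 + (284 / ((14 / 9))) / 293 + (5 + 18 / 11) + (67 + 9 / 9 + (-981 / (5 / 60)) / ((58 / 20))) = -2666833727 / 654269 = -4076.05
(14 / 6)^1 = 7 / 3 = 2.33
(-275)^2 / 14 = 75625 / 14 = 5401.79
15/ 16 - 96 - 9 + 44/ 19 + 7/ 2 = -29867/ 304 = -98.25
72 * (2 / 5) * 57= 8208 / 5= 1641.60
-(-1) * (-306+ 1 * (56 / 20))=-1516 / 5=-303.20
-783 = -783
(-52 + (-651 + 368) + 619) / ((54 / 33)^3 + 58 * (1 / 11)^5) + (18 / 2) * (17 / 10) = 56536153 / 705730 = 80.11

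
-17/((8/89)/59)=-89267/8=-11158.38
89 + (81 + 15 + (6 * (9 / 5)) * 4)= 1141 / 5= 228.20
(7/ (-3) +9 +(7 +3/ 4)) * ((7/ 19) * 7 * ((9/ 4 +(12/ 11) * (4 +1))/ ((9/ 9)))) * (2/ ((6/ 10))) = 4789505/ 5016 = 954.85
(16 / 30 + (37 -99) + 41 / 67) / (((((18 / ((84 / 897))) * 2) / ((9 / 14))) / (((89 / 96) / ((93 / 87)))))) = -157851379 / 1788546240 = -0.09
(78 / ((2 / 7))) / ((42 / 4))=26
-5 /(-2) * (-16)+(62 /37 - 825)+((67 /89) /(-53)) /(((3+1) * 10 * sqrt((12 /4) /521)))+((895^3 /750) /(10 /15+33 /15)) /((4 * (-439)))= -5884941803 /5587592 - 67 * sqrt(1563) /566040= -1053.22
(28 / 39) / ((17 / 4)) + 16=10720 / 663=16.17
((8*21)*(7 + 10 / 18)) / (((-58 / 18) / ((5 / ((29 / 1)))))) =-57120 / 841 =-67.92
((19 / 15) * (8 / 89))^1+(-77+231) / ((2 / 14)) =1439282 / 1335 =1078.11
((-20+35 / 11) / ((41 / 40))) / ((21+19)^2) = -37 / 3608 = -0.01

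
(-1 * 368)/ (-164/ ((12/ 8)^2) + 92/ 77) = 63756/ 12421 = 5.13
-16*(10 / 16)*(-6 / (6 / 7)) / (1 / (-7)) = -490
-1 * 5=-5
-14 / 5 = -2.80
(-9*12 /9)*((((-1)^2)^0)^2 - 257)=3072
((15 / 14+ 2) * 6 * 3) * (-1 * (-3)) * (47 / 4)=54567 / 28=1948.82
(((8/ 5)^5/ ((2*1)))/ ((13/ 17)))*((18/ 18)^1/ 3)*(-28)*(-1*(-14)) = -109182976/ 121875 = -895.86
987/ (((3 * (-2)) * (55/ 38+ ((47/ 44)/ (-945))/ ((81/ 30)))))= -350887383/ 3086422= -113.69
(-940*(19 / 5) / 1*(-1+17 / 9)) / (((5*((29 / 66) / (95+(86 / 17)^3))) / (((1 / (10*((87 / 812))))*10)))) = -6470742353152 / 2137155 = -3027736.57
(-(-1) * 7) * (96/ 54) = 112/ 9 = 12.44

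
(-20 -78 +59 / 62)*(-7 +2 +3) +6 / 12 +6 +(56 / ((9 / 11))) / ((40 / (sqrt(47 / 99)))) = 7*sqrt(517) / 135 +12437 / 62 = 201.78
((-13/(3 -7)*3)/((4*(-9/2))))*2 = -13/12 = -1.08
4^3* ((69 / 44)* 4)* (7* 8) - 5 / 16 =22481.14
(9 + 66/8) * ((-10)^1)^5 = -1725000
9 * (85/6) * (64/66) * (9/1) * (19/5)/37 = 46512/407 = 114.28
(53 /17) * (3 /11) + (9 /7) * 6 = 11211 /1309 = 8.56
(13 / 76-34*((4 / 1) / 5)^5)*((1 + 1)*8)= -10421564 / 59375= -175.52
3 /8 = 0.38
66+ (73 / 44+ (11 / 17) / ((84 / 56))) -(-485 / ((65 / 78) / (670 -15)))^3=124312759345439036795 / 2244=55397842845561068.09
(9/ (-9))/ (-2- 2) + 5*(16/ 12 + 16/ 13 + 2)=3599/ 156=23.07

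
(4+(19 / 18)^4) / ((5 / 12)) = 110045 / 8748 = 12.58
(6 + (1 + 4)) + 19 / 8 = 13.38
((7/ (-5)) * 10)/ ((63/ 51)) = -34/ 3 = -11.33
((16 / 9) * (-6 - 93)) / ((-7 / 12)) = 2112 / 7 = 301.71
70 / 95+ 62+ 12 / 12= 1211 / 19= 63.74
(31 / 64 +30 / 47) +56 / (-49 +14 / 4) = -4227 / 39104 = -0.11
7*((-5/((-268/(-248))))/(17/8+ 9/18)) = -2480/201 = -12.34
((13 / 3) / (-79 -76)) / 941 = -13 / 437565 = -0.00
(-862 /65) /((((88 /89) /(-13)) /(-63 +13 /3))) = -153436 /15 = -10229.07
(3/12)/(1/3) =3/4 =0.75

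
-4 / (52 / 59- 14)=118 / 387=0.30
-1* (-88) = 88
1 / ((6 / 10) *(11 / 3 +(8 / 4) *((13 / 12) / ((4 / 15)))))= 40 / 283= 0.14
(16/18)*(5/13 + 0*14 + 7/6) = 484/351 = 1.38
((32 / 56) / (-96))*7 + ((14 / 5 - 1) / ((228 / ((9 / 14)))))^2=-3535613 / 84907200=-0.04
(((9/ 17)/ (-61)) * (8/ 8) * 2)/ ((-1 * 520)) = 9/ 269620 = 0.00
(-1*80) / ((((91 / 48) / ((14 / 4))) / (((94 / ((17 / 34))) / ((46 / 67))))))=-12092160 / 299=-40442.01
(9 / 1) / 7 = 9 / 7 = 1.29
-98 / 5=-19.60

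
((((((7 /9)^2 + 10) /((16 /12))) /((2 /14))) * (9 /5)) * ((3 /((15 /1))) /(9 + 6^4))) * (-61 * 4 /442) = -366793 /43260750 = -0.01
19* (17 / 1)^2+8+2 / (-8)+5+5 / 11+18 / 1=242977 / 44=5522.20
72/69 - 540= -12396/23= -538.96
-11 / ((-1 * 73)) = 11 / 73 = 0.15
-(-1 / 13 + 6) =-77 / 13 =-5.92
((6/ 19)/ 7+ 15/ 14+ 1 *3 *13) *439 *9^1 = 42161121/ 266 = 158500.45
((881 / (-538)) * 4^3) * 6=-169152 / 269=-628.82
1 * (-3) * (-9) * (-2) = -54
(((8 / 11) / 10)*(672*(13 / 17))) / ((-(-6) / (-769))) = -4478656 / 935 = -4790.01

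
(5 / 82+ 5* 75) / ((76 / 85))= 2614175 / 6232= 419.48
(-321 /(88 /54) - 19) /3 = -9503 /132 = -71.99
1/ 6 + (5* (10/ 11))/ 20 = 13/ 33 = 0.39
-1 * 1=-1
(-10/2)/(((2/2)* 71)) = -5/71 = -0.07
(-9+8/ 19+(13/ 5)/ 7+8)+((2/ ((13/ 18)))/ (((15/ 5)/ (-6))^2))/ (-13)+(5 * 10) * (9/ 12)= 8190711/ 224770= 36.44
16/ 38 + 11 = 217/ 19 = 11.42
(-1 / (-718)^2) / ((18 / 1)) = -1 / 9279432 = -0.00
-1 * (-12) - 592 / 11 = -460 / 11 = -41.82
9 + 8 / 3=35 / 3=11.67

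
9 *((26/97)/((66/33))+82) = 71703/97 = 739.21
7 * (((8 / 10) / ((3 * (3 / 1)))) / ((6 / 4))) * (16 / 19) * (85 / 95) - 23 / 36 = -63617 / 194940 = -0.33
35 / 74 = 0.47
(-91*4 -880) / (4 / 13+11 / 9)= -813.12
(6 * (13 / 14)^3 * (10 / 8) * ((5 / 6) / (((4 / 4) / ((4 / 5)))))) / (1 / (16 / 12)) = 10985 / 2058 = 5.34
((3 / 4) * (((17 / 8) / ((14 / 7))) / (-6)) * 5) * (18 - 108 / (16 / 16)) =3825 / 64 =59.77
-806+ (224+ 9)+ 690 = 117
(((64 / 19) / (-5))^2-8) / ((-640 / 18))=76617 / 361000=0.21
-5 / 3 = -1.67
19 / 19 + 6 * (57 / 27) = 41 / 3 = 13.67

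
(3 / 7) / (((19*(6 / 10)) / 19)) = 0.71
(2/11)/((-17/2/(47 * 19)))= -3572/187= -19.10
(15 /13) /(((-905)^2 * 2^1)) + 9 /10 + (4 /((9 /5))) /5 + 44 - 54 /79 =44.66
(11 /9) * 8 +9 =169 /9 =18.78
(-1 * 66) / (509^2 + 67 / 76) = -5016 / 19690223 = -0.00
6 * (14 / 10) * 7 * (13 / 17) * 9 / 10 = 17199 / 425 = 40.47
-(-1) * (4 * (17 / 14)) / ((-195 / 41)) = -1394 / 1365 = -1.02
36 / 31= 1.16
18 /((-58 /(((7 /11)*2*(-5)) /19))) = 630 /6061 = 0.10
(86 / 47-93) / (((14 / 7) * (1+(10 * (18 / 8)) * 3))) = -0.67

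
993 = 993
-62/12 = -31/6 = -5.17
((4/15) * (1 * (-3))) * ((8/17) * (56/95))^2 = -802816/13041125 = -0.06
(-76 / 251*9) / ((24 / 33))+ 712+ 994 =854531 / 502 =1702.25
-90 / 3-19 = -49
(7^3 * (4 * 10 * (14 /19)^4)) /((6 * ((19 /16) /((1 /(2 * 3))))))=94.61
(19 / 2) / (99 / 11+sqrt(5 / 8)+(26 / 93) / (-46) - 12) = -209057304 / 61576519 - 86931099 * sqrt(10) / 307882595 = -4.29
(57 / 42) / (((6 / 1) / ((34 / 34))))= 0.23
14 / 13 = 1.08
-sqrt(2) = -1.41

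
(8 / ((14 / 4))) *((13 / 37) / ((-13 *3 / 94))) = -1504 / 777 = -1.94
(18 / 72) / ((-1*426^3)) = -1 / 309235104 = -0.00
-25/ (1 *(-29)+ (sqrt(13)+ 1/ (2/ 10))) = 25 *sqrt(13)/ 563+ 600/ 563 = 1.23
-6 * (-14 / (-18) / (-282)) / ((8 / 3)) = 7 / 1128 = 0.01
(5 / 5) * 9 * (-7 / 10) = -63 / 10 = -6.30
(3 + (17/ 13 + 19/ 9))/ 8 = 751/ 936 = 0.80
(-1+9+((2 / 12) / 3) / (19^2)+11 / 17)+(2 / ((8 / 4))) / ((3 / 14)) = 1470731 / 110466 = 13.31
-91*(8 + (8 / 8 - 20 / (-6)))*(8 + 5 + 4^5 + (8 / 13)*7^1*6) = -1192867.67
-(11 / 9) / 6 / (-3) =11 / 162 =0.07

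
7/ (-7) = -1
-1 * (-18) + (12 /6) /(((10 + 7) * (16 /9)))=2457 /136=18.07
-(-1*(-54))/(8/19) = -513/4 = -128.25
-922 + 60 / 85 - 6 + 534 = -6686 / 17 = -393.29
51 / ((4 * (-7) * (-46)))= 0.04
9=9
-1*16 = -16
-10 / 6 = -5 / 3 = -1.67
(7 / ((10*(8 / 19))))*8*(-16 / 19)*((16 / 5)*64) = -57344 / 25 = -2293.76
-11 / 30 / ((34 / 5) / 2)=-11 / 102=-0.11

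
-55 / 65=-11 / 13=-0.85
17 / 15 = 1.13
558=558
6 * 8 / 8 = 6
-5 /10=-1 /2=-0.50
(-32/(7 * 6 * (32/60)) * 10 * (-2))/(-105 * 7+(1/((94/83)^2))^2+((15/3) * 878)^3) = 15614979200/46238422753022036327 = 0.00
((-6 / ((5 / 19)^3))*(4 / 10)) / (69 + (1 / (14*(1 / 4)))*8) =-576156 / 311875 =-1.85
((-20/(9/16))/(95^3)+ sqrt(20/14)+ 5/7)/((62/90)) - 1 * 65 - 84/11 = -5861294788/81862165+ 45 * sqrt(70)/217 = -69.86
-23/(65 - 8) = -23/57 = -0.40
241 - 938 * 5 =-4449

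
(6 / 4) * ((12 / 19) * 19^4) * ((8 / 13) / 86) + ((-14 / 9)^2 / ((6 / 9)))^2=896.62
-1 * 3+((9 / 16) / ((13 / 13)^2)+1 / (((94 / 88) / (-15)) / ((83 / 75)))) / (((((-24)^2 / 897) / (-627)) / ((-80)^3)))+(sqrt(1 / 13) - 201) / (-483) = -56660820936252 / 7567 - sqrt(13) / 6279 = -7487884357.90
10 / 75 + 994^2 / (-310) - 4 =-1483852 / 465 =-3191.08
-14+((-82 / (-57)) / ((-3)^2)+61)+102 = 76519 / 513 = 149.16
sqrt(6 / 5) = sqrt(30) / 5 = 1.10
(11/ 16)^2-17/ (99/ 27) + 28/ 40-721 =-724.46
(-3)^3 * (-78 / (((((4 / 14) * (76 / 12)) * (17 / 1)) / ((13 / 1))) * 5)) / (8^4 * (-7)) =-41067 / 6615040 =-0.01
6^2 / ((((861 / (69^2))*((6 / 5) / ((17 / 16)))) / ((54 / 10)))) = 2185299 / 2296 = 951.79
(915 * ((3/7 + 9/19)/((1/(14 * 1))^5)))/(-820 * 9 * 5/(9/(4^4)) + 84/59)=-124433265600/294150001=-423.03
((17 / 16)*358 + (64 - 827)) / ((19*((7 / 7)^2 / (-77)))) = 235697 / 152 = 1550.64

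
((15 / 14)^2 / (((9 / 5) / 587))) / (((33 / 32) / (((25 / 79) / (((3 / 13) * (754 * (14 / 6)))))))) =7337500 / 25931829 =0.28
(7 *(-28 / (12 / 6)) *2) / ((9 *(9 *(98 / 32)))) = -0.79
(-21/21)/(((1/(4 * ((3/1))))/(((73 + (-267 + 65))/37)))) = 1548/37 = 41.84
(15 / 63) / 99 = 5 / 2079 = 0.00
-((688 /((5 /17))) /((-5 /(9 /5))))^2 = -709152.62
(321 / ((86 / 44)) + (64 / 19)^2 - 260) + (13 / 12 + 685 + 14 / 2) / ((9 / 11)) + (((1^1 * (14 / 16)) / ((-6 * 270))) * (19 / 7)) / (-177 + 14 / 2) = 26083887891337 / 34200273600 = 762.68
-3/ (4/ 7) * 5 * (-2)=52.50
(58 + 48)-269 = -163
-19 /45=-0.42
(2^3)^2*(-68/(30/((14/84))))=-1088/45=-24.18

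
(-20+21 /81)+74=1465 /27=54.26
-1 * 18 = -18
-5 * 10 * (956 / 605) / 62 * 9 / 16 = -10755 / 15004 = -0.72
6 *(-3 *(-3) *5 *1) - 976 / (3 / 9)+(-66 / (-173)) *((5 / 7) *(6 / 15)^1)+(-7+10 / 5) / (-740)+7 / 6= -1428474533 / 537684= -2656.72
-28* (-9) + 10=262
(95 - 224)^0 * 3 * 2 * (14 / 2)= 42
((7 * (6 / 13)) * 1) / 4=21 / 26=0.81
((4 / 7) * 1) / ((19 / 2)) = 0.06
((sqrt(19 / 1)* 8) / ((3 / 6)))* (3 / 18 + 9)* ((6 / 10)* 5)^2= 1320* sqrt(19)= 5753.75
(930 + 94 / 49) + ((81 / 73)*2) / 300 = 166674923 / 178850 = 931.93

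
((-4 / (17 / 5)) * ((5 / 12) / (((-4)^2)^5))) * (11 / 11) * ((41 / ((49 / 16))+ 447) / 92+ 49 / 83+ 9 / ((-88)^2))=-33778744775 / 12912674018951168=-0.00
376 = 376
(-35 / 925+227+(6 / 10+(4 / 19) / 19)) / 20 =15198479 / 1335700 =11.38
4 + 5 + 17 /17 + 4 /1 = 14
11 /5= 2.20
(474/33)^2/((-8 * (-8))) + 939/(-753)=960523/485936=1.98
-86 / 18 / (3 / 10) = -430 / 27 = -15.93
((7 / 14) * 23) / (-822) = -23 / 1644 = -0.01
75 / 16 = 4.69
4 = 4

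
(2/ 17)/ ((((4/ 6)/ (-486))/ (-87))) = 7461.53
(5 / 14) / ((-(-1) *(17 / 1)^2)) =5 / 4046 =0.00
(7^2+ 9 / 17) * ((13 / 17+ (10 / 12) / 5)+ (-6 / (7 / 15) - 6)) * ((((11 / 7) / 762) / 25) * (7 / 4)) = -59272169 / 462457800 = -0.13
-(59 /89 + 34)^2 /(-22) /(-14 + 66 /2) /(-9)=-9517225 /29798802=-0.32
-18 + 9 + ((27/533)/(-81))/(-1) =-14390/1599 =-9.00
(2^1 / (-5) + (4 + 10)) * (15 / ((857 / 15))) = 3060 / 857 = 3.57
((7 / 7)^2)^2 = 1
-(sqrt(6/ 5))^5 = -36*sqrt(30)/ 125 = -1.58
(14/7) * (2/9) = 4/9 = 0.44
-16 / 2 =-8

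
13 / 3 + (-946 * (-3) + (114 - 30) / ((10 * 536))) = 11426243 / 4020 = 2842.35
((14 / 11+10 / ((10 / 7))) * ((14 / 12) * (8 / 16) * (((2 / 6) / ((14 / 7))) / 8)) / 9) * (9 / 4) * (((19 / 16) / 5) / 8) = 12103 / 16220160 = 0.00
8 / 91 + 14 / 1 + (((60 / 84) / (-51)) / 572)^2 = 587455700857 / 41699273616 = 14.09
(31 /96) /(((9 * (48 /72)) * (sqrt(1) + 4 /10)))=155 /4032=0.04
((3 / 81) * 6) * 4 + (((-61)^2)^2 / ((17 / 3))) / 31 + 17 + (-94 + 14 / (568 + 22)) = 78742.74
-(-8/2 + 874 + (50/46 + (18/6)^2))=-20242/23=-880.09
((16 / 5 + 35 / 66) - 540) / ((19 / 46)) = -4070287 / 3135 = -1298.34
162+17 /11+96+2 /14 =19996 /77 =259.69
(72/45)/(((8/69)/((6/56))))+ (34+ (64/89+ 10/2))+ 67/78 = 20437007/485940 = 42.06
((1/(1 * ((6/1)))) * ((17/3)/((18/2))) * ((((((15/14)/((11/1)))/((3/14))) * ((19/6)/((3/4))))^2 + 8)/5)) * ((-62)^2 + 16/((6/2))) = 11239876264/11908215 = 943.88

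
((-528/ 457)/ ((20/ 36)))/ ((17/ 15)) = -14256/ 7769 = -1.83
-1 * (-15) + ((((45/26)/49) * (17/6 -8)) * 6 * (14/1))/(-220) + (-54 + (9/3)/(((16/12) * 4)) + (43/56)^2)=-16941565/448448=-37.78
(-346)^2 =119716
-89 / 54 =-1.65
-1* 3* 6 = -18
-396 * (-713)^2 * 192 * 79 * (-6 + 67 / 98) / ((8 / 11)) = 1093737219922512 / 49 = 22321167753520.65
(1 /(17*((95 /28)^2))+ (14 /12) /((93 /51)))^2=338685094753201 /814363222702500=0.42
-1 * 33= -33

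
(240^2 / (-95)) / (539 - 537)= -5760 / 19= -303.16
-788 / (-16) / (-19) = -197 / 76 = -2.59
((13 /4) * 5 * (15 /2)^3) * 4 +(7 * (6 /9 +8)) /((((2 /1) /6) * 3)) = 659581 /24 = 27482.54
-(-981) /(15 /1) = 327 /5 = 65.40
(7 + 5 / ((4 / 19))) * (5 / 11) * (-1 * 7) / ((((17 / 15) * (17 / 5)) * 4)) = -322875 / 50864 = -6.35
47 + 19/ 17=818/ 17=48.12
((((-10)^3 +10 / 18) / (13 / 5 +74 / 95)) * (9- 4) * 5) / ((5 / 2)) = -2957.86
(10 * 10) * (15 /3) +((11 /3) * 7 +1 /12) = 2103 /4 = 525.75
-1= -1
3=3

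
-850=-850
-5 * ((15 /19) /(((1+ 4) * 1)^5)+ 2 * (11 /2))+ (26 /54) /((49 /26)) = -172018094 /3142125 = -54.75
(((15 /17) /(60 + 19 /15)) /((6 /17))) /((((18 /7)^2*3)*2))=1225 /1191024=0.00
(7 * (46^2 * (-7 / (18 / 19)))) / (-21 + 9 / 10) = 9849980 / 1809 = 5444.99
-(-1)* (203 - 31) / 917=172 / 917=0.19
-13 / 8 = -1.62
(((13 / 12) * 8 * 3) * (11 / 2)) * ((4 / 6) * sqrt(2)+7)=286 * sqrt(2) / 3+1001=1135.82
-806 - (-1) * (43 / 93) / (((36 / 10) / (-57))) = -453833 / 558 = -813.32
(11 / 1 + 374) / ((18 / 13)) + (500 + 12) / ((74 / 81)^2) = 21968389 / 24642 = 891.50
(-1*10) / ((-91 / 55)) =550 / 91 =6.04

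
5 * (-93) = -465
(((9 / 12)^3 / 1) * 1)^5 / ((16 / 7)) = 100442349 / 17179869184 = 0.01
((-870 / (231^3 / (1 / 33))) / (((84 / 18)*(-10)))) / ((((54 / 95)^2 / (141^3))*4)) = 27173074675 / 273350046816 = 0.10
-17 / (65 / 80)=-272 / 13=-20.92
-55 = -55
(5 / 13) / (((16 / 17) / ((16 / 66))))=85 / 858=0.10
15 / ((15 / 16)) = 16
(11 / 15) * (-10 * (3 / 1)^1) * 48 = -1056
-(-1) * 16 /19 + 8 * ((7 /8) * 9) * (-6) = -7166 /19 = -377.16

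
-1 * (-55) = 55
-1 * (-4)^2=-16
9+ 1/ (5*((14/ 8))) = 319/ 35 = 9.11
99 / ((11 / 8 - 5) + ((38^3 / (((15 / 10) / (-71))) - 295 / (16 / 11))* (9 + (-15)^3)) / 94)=74448 / 69944870833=0.00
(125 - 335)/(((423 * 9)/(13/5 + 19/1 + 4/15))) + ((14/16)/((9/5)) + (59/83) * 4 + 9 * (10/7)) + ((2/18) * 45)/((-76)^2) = 191397173897/12775743792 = 14.98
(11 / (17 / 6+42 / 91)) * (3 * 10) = 25740 / 257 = 100.16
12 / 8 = 3 / 2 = 1.50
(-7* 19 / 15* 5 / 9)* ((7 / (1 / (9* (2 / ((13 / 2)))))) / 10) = -1862 / 195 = -9.55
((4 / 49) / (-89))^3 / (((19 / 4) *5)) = -256 / 7879195298695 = -0.00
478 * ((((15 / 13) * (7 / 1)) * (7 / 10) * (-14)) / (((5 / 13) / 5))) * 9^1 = -4426758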